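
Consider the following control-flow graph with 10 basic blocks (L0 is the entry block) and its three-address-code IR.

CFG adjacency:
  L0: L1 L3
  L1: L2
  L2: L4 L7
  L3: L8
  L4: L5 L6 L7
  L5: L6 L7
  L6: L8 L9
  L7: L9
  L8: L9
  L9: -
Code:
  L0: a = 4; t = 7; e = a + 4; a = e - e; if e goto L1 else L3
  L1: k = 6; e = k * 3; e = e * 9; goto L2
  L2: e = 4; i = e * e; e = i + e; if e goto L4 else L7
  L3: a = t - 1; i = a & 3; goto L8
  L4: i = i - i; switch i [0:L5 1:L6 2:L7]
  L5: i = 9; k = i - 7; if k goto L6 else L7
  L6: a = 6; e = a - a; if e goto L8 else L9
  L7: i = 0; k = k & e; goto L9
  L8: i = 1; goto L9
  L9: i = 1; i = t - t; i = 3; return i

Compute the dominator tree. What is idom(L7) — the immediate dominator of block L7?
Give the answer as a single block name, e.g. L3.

idom tree: L1←L0 L2←L1 L3←L0 L4←L2 L5←L4 L6←L4 L7←L2 L8←L0 L9←L0
Dom∩ at merges:
  L6: preds {L4,L5}: {L0,L1,L2,L4} ∩ {L0,L1,L2,L4,L5} = {L0,L1,L2,L4}; idom=L4
  L7: preds {L2,L4,L5}: {L0,L1,L2} ∩ {L0,L1,L2,L4} ∩ {L0,L1,L2,L4,L5} = {L0,L1,L2}; idom=L2
  L8: preds {L3,L6}: {L0,L3} ∩ {L0,L1,L2,L4,L6} = {L0}; idom=L0
  L9: preds {L6,L7,L8}: {L0,L1,L2,L4,L6} ∩ {L0,L1,L2,L7} ∩ {L0,L8} = {L0}; idom=L0

idom(L7) = L2

Answer: L2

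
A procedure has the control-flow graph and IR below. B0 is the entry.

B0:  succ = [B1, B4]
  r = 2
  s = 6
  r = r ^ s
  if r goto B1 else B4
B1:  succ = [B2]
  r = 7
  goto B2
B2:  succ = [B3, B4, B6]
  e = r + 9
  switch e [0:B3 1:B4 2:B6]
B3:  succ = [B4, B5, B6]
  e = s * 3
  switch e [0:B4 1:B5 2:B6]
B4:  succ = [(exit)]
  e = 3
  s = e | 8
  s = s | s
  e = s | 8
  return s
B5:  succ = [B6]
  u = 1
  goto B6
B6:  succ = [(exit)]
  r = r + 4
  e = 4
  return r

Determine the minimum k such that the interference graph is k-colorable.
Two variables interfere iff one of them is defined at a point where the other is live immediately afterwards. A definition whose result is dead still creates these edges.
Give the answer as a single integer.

Per-block:
  B0: def={r,s} ue=∅
  B1: def={r} ue=∅
  B2: def={e} ue={r}
  B3: def={e} ue={s}
  B4: def={e,s} ue=∅
  B5: def={u} ue=∅
  B6: def={e,r} ue={r}

Liveness:
  B0: in=∅ out={s}
  B1: in={s} out={r,s}
  B2: in={r,s} out={r,s}
  B3: in={r,s} out={r}
  B4: in=∅ out=∅
  B5: in={r} out={r}
  B6: in={r} out=∅

Conflict graph:
  e↔{r,s}
  r↔{e,s,u}
  s↔{e,r}
  u↔{r}

Chromatic number:
  clique {e,r,s} ⇒ need ≥ 3
  3-colouring: c0={r}  c1={e,u}  c2={s}
  χ = 3

Answer: 3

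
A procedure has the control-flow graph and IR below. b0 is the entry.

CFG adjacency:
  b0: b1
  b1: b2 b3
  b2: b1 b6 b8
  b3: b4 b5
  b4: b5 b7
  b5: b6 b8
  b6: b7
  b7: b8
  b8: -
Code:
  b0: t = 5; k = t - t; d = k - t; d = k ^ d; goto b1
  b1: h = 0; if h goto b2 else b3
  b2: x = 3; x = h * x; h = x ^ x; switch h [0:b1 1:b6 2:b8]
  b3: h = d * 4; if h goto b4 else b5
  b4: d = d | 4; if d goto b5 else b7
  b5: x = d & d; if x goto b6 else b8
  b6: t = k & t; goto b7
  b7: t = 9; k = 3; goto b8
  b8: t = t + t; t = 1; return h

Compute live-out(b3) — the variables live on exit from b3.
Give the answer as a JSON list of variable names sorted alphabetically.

Answer: ["d", "h", "k", "t"]

Derivation:
Block summaries:
  b0: {d,k,t} / ∅
  b1: {h} / ∅
  b2: {h,x} / {h}
  b3: {h} / {d}
  b4: {d} / {d}
  b5: {x} / {d}
  b6: {t} / {k,t}
  b7: {k,t} / ∅
  b8: {t} / {h,t}

Liveness:
  b0 li=∅ lo={d,k,t}
  b1 li={d,k,t} lo={d,h,k,t}
  b2 li={d,h,k,t} lo={d,h,k,t}
  b3 li={d,k,t} lo={d,h,k,t}
  b4 li={d,h,k,t} lo={d,h,k,t}
  b5 li={d,h,k,t} lo={h,k,t}
  b6 li={h,k,t} lo={h}
  b7 li={h} lo={h,t}
  b8 li={h,t} lo=∅

live-out(b3) = ["d", "h", "k", "t"]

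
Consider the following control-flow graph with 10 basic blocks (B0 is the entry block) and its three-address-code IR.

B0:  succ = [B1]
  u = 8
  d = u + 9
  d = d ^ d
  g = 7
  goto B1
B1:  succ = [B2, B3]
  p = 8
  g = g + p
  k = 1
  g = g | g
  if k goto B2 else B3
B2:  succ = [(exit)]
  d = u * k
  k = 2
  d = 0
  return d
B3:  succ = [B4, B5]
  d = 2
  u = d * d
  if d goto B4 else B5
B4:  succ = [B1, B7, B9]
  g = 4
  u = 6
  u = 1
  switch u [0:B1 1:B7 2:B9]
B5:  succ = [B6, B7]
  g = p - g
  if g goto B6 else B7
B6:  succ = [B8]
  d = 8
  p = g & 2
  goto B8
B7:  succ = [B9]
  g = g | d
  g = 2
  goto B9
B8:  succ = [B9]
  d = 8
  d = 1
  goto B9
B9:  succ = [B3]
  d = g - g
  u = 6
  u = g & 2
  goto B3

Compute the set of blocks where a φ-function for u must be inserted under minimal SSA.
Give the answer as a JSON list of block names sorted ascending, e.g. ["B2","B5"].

idom tree: B1←B0 B2←B1 B3←B1 B4←B3 B5←B3 B6←B5 B7←B3 B8←B6 B9←B3
Join-block Dom:
  B1: preds {B0,B4}: {B0} ∩ {B0,B1,B3,B4} = {B0}; idom=B0
  B3: preds {B1,B9}: {B0,B1} ∩ {B0,B1,B3,B9} = {B0,B1}; idom=B1
  B7: preds {B4,B5}: {B0,B1,B3,B4} ∩ {B0,B1,B3,B5} = {B0,B1,B3}; idom=B3
  B9: preds {B4,B7,B8}: {B0,B1,B3,B4} ∩ {B0,B1,B3,B7} ∩ {B0,B1,B3,B5,B6,B8} = {B0,B1,B3}; idom=B3

DF derivation:
  B1←B0: walk · to B0
  B1←B4: walk B4→B3→B1 to B0
  B3←B1: walk · to B1
  B3←B9: walk B9→B3 to B1
  B7←B4: walk B4 to B3
  B7←B5: walk B5 to B3
  B9←B4: walk B4 to B3
  B9←B7: walk B7 to B3
  B9←B8: walk B8→B6→B5 to B3
  DF(B0)=∅
  DF(B1)={B1}
  DF(B2)=∅
  DF(B3)={B1,B3}
  DF(B4)={B1,B7,B9}
  DF(B5)={B7,B9}
  DF(B6)={B9}
  DF(B7)={B9}
  DF(B8)={B9}
  DF(B9)={B3}

φ for u: defs {B0,B3,B4,B9}
  DF⁺ = {B1,B3,B7,B9}

Answer: ["B1", "B3", "B7", "B9"]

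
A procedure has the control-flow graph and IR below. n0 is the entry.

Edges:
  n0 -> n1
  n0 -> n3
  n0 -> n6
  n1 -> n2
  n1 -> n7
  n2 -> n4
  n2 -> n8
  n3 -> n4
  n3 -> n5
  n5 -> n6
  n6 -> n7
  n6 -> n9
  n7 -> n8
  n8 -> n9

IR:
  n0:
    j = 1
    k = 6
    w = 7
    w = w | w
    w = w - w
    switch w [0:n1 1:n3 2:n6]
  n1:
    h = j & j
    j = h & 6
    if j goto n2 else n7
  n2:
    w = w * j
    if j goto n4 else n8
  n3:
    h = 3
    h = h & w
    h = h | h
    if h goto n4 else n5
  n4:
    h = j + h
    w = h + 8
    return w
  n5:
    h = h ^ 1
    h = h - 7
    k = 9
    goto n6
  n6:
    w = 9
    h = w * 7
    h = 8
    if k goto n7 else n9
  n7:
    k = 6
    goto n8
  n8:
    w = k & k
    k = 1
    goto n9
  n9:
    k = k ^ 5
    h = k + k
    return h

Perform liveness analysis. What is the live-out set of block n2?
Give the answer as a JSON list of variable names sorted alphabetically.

def/use:
  n0: {j,k,w} / ∅
  n1: {h,j} / {j}
  n2: {w} / {j,w}
  n3: {h} / {w}
  n4: {h,w} / {h,j}
  n5: {h,k} / {h}
  n6: {h,w} / {k}
  n7: {k} / ∅
  n8: {k,w} / {k}
  n9: {h,k} / {k}

Live sets:
  live n0: ∅→{j,k,w}
  live n1: {j,k,w}→{h,j,k,w}
  live n2: {h,j,k,w}→{h,j,k}
  live n3: {j,w}→{h,j}
  live n4: {h,j}→∅
  live n5: {h}→{k}
  live n6: {k}→{k}
  live n7: ∅→{k}
  live n8: {k}→{k}
  live n9: {k}→∅

live-out(n2) = ["h", "j", "k"]

Answer: ["h", "j", "k"]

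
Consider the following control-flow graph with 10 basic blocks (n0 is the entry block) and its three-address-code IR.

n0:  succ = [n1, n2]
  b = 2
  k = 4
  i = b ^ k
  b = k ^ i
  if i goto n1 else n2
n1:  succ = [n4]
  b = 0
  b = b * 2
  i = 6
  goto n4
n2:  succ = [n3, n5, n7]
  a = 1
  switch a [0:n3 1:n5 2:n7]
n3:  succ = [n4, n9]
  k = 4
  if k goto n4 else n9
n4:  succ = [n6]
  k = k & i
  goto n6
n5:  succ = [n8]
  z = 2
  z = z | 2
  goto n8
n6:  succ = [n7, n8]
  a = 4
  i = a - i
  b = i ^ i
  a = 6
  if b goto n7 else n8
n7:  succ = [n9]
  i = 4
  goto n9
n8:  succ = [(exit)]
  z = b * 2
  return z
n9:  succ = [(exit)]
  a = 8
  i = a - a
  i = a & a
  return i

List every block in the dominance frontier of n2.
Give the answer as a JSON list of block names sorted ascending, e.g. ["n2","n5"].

idom tree: n1←n0 n2←n0 n3←n2 n4←n0 n5←n2 n6←n4 n7←n0 n8←n0 n9←n0
Dom at joins:
  n4: preds {n1,n3}: {n0,n1} ∩ {n0,n2,n3} = {n0}; idom=n0
  n7: preds {n2,n6}: {n0,n2} ∩ {n0,n4,n6} = {n0}; idom=n0
  n8: preds {n5,n6}: {n0,n2,n5} ∩ {n0,n4,n6} = {n0}; idom=n0
  n9: preds {n3,n7}: {n0,n2,n3} ∩ {n0,n7} = {n0}; idom=n0

DF derivation:
  n4←n1: walk n1 to n0
  n4←n3: walk n3→n2 to n0
  n7←n2: walk n2 to n0
  n7←n6: walk n6→n4 to n0
  n8←n5: walk n5→n2 to n0
  n8←n6: walk n6→n4 to n0
  n9←n3: walk n3→n2 to n0
  n9←n7: walk n7 to n0
  n0: DF=∅
  n1: DF={n4}
  n2: DF={n4,n7,n8,n9}
  n3: DF={n4,n9}
  n4: DF={n7,n8}
  n5: DF={n8}
  n6: DF={n7,n8}
  n7: DF={n9}
  n8: DF=∅
  n9: DF=∅

DF(n2) = ["n4", "n7", "n8", "n9"]

Answer: ["n4", "n7", "n8", "n9"]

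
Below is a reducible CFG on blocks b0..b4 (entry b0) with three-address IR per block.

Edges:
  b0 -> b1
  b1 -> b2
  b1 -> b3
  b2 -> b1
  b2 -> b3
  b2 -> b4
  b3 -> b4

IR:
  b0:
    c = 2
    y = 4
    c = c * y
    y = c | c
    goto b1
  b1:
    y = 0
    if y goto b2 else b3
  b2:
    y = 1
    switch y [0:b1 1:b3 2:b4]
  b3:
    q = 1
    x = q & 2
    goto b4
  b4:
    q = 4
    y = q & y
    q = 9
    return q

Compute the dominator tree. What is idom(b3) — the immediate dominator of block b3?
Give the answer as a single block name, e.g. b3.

Answer: b1

Working:
idom tree: b1←b0 b2←b1 b3←b1 b4←b1
Dom at joins:
  b1: preds {b0,b2}: {b0} ∩ {b0,b1,b2} = {b0}; idom=b0
  b3: preds {b1,b2}: {b0,b1} ∩ {b0,b1,b2} = {b0,b1}; idom=b1
  b4: preds {b2,b3}: {b0,b1,b2} ∩ {b0,b1,b3} = {b0,b1}; idom=b1

idom(b3) = b1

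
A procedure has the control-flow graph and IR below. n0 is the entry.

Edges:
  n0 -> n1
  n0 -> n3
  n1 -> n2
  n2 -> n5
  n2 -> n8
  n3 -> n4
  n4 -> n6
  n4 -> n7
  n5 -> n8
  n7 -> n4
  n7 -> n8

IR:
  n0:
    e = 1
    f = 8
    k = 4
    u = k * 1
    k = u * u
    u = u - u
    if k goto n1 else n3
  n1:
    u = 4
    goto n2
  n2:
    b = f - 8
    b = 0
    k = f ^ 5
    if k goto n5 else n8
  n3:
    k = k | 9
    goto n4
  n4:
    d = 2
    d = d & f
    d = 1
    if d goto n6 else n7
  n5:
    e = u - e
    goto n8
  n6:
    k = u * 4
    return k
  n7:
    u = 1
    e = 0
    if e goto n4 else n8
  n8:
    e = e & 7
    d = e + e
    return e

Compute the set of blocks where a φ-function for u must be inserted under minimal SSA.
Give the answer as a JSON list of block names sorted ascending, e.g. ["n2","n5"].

idom tree: n1←n0 n2←n1 n3←n0 n4←n3 n5←n2 n6←n4 n7←n4 n8←n0
Dom at joins:
  n4: preds {n3,n7}: {n0,n3} ∩ {n0,n3,n4,n7} = {n0,n3}; idom=n3
  n8: preds {n2,n5,n7}: {n0,n1,n2} ∩ {n0,n1,n2,n5} ∩ {n0,n3,n4,n7} = {n0}; idom=n0

DF walk-up:
  join n4 pred n3: · stop@n3
  join n4 pred n7: n7→n4 stop@n3
  join n8 pred n2: n2→n1 stop@n0
  join n8 pred n5: n5→n2→n1 stop@n0
  join n8 pred n7: n7→n4→n3 stop@n0
  n0 → ∅
  n1 → {n8}
  n2 → {n8}
  n3 → {n8}
  n4 → {n4,n8}
  n5 → {n8}
  n6 → ∅
  n7 → {n4,n8}
  n8 → ∅

φ for u: defs {n0,n1,n7}
  DF⁺ = {n4,n8}

Answer: ["n4", "n8"]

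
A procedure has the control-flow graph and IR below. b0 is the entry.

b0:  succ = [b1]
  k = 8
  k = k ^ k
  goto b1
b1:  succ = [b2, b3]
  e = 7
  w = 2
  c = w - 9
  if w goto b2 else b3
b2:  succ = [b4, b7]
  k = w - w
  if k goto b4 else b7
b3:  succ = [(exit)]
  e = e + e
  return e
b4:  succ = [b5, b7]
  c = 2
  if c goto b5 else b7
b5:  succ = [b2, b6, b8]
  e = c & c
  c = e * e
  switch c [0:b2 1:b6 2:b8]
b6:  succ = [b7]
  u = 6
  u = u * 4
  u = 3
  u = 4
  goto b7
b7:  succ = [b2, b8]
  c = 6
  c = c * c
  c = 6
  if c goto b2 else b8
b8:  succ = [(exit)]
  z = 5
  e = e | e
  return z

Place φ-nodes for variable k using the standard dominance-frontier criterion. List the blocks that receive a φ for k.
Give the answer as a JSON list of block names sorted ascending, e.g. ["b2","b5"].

Answer: ["b2"]

Working:
idom tree: b1←b0 b2←b1 b3←b1 b4←b2 b5←b4 b6←b5 b7←b2 b8←b2
Dom∩ at merges:
  b2: preds {b1,b5,b7}: {b0,b1} ∩ {b0,b1,b2,b4,b5} ∩ {b0,b1,b2,b7} = {b0,b1}; idom=b1
  b7: preds {b2,b4,b6}: {b0,b1,b2} ∩ {b0,b1,b2,b4} ∩ {b0,b1,b2,b4,b5,b6} = {b0,b1,b2}; idom=b2
  b8: preds {b5,b7}: {b0,b1,b2,b4,b5} ∩ {b0,b1,b2,b7} = {b0,b1,b2}; idom=b2

DF derivation:
  b2←b1: walk · to b1
  b2←b5: walk b5→b4→b2 to b1
  b2←b7: walk b7→b2 to b1
  b7←b2: walk · to b2
  b7←b4: walk b4 to b2
  b7←b6: walk b6→b5→b4 to b2
  b8←b5: walk b5→b4 to b2
  b8←b7: walk b7 to b2
  b0 → ∅
  b1 → ∅
  b2 → {b2}
  b3 → ∅
  b4 → {b2,b7,b8}
  b5 → {b2,b7,b8}
  b6 → {b7}
  b7 → {b2,b8}
  b8 → ∅

φ for k: defs {b0,b2}
  DF⁺ = {b2}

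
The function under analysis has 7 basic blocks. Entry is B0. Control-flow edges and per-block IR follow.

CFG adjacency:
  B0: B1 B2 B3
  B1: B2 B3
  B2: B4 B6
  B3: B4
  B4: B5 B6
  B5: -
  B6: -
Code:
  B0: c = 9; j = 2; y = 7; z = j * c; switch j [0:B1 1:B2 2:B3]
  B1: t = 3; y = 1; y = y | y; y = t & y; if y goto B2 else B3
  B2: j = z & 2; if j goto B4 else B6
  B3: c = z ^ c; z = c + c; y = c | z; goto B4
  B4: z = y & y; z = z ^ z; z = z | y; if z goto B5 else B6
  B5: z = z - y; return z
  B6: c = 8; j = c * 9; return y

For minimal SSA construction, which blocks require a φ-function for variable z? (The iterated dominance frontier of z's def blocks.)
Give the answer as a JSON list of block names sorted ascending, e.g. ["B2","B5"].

Answer: ["B4", "B6"]

Working:
idom tree: B1←B0 B2←B0 B3←B0 B4←B0 B5←B4 B6←B0
Join-block Dom:
  B2: preds {B0,B1}: {B0} ∩ {B0,B1} = {B0}; idom=B0
  B3: preds {B0,B1}: {B0} ∩ {B0,B1} = {B0}; idom=B0
  B4: preds {B2,B3}: {B0,B2} ∩ {B0,B3} = {B0}; idom=B0
  B6: preds {B2,B4}: {B0,B2} ∩ {B0,B4} = {B0}; idom=B0

DF walk-up:
  join B2 pred B0: · stop@B0
  join B2 pred B1: B1 stop@B0
  join B3 pred B0: · stop@B0
  join B3 pred B1: B1 stop@B0
  join B4 pred B2: B2 stop@B0
  join B4 pred B3: B3 stop@B0
  join B6 pred B2: B2 stop@B0
  join B6 pred B4: B4 stop@B0
  B0: DF=∅
  B1: DF={B2,B3}
  B2: DF={B4,B6}
  B3: DF={B4}
  B4: DF={B6}
  B5: DF=∅
  B6: DF=∅

φ for z: defs {B0,B3,B4,B5}
  DF⁺ = {B4,B6}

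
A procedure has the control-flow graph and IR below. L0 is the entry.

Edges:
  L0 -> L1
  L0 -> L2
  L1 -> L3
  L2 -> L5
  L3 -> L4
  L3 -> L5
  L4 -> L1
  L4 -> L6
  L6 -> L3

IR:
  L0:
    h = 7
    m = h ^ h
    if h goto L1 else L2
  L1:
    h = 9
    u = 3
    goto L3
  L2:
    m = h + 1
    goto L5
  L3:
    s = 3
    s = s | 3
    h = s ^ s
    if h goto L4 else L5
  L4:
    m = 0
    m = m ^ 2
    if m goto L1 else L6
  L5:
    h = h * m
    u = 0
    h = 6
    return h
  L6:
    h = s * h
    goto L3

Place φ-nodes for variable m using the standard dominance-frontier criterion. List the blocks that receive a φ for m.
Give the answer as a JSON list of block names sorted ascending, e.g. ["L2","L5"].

idom tree: L1←L0 L2←L0 L3←L1 L4←L3 L5←L0 L6←L4
Dom at joins:
  L1: preds {L0,L4}: {L0} ∩ {L0,L1,L3,L4} = {L0}; idom=L0
  L3: preds {L1,L6}: {L0,L1} ∩ {L0,L1,L3,L4,L6} = {L0,L1}; idom=L1
  L5: preds {L2,L3}: {L0,L2} ∩ {L0,L1,L3} = {L0}; idom=L0

DF derivation:
  join L1 pred L0: · stop@L0
  join L1 pred L4: L4→L3→L1 stop@L0
  join L3 pred L1: · stop@L1
  join L3 pred L6: L6→L4→L3 stop@L1
  join L5 pred L2: L2 stop@L0
  join L5 pred L3: L3→L1 stop@L0
  L0 → ∅
  L1 → {L1,L5}
  L2 → {L5}
  L3 → {L1,L3,L5}
  L4 → {L1,L3}
  L5 → ∅
  L6 → {L3}

φ for m: defs {L0,L2,L4}
  DF⁺ = {L1,L3,L5}

Answer: ["L1", "L3", "L5"]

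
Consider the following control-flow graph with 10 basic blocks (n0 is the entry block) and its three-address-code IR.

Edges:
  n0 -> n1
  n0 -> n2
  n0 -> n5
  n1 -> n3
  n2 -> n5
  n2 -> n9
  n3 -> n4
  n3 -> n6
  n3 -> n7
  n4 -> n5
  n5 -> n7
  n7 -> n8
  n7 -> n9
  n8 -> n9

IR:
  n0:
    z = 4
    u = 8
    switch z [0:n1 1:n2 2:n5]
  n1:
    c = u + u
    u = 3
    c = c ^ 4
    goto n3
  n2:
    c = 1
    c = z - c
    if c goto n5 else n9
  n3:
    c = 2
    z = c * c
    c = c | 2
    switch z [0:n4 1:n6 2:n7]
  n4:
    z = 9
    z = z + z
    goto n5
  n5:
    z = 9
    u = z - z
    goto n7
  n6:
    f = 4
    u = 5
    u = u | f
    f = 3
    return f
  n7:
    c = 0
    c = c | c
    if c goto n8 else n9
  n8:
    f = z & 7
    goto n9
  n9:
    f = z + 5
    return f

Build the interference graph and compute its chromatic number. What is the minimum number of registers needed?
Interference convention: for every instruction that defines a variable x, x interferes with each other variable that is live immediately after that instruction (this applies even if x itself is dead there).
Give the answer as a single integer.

Answer: 3

Working:
def/use:
  n0: {u,z} / ∅
  n1: {c,u} / {u}
  n2: {c} / {z}
  n3: {c,z} / ∅
  n4: {z} / ∅
  n5: {u,z} / ∅
  n6: {f,u} / ∅
  n7: {c} / ∅
  n8: {f} / {z}
  n9: {f} / {z}

Liveness:
  n0: in=∅ out={u,z}
  n1: in={u} out=∅
  n2: in={z} out={z}
  n3: in=∅ out={z}
  n4: in=∅ out=∅
  n5: in=∅ out={z}
  n6: in=∅ out=∅
  n7: in={z} out={z}
  n8: in={z} out={z}
  n9: in={z} out=∅

Conflict graph:
  c↔{u,z}
  f↔{u,z}
  u↔{c,f,z}
  z↔{c,f,u}

Chromatic number:
  lower bound: {c,u,z} mutually conflict ⇒ χ ≥ 3
  assign c→r2 f→r2 u→r0 z→r1 — no edge inside a register ⇒ χ ≤ 3
  χ = 3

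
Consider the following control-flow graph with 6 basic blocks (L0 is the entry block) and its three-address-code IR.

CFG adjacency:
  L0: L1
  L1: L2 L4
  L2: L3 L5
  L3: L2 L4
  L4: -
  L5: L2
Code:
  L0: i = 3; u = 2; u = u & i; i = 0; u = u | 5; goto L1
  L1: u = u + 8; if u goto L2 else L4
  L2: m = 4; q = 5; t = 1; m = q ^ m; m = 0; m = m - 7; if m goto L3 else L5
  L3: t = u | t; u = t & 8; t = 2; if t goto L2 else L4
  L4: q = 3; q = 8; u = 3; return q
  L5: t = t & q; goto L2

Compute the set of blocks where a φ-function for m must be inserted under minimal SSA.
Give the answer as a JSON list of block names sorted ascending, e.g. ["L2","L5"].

Answer: ["L2", "L4"]

Derivation:
idom tree: L1←L0 L2←L1 L3←L2 L4←L1 L5←L2
Dom∩ at merges:
  L2: preds {L1,L3,L5}: {L0,L1} ∩ {L0,L1,L2,L3} ∩ {L0,L1,L2,L5} = {L0,L1}; idom=L1
  L4: preds {L1,L3}: {L0,L1} ∩ {L0,L1,L2,L3} = {L0,L1}; idom=L1

DF walk-up:
  L2←L1: walk · to L1
  L2←L3: walk L3→L2 to L1
  L2←L5: walk L5→L2 to L1
  L4←L1: walk · to L1
  L4←L3: walk L3→L2 to L1
  DF(L0)=∅
  DF(L1)=∅
  DF(L2)={L2,L4}
  DF(L3)={L2,L4}
  DF(L4)=∅
  DF(L5)={L2}

φ for m: defs {L2}
  DF⁺ = {L2,L4}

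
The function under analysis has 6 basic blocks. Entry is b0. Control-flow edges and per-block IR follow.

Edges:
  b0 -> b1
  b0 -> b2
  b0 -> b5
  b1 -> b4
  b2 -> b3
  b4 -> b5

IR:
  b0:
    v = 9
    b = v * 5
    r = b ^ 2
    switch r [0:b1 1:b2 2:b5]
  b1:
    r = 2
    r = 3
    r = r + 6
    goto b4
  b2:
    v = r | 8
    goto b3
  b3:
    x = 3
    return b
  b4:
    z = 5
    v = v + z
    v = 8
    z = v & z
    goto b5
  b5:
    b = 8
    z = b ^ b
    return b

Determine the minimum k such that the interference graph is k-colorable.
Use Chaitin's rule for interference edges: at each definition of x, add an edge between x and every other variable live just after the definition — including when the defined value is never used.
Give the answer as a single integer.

Per-block:
  b0: def={b,r,v} ue=∅
  b1: def={r} ue=∅
  b2: def={v} ue={r}
  b3: def={x} ue={b}
  b4: def={v,z} ue={v}
  b5: def={b,z} ue=∅

Live sets:
  b0 li=∅ lo={b,r,v}
  b1 li={v} lo={v}
  b2 li={b,r} lo={b}
  b3 li={b} lo=∅
  b4 li={v} lo=∅
  b5 li=∅ lo=∅

Interference:
  b↔{r,v,x,z}
  r↔{b,v}
  v↔{b,r,z}
  x↔{b}
  z↔{b,v}

Colouring:
  clique {b,r,v} ⇒ need ≥ 3
  3-colouring: r0={b}  r1={v,x}  r2={r,z}
  χ = 3

Answer: 3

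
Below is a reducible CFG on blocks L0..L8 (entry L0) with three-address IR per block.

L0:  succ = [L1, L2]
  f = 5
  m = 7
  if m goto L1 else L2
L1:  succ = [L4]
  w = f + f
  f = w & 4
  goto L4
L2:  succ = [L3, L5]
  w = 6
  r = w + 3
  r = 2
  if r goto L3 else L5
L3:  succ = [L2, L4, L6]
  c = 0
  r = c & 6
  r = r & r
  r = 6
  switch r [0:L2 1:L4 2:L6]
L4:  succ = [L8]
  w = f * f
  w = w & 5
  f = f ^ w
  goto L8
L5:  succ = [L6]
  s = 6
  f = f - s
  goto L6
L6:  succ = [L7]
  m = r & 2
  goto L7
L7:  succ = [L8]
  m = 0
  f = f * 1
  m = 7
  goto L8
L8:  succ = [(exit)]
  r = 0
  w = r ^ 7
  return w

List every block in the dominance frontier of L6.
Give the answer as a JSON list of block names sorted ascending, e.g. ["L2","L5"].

idom tree: L1←L0 L2←L0 L3←L2 L4←L0 L5←L2 L6←L2 L7←L6 L8←L0
Join-block Dom:
  L2: preds {L0,L3}: {L0} ∩ {L0,L2,L3} = {L0}; idom=L0
  L4: preds {L1,L3}: {L0,L1} ∩ {L0,L2,L3} = {L0}; idom=L0
  L6: preds {L3,L5}: {L0,L2,L3} ∩ {L0,L2,L5} = {L0,L2}; idom=L2
  L8: preds {L4,L7}: {L0,L4} ∩ {L0,L2,L6,L7} = {L0}; idom=L0

Frontier:
  join L2 pred L0: · stop@L0
  join L2 pred L3: L3→L2 stop@L0
  join L4 pred L1: L1 stop@L0
  join L4 pred L3: L3→L2 stop@L0
  join L6 pred L3: L3 stop@L2
  join L6 pred L5: L5 stop@L2
  join L8 pred L4: L4 stop@L0
  join L8 pred L7: L7→L6→L2 stop@L0
  L0: DF=∅
  L1: DF={L4}
  L2: DF={L2,L4,L8}
  L3: DF={L2,L4,L6}
  L4: DF={L8}
  L5: DF={L6}
  L6: DF={L8}
  L7: DF={L8}
  L8: DF=∅

DF(L6) = ["L8"]

Answer: ["L8"]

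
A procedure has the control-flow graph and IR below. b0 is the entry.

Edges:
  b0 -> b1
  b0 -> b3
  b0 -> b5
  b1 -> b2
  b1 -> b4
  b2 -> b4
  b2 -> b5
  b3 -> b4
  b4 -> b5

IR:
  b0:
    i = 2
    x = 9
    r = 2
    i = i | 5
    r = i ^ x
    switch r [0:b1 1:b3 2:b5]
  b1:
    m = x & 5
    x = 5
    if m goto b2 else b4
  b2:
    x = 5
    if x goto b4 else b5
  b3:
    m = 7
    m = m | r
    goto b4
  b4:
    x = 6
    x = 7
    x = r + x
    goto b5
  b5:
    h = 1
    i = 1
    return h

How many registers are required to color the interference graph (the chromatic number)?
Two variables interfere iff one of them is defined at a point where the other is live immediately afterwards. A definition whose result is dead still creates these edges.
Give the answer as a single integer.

def/use:
  b0: def={i,r,x} ue=∅
  b1: def={m,x} ue={x}
  b2: def={x} ue=∅
  b3: def={m} ue={r}
  b4: def={x} ue={r}
  b5: def={h,i} ue=∅

Backward fixpoint:
  live b0: ∅→{r,x}
  live b1: {r,x}→{r}
  live b2: {r}→{r}
  live b3: {r}→{r}
  live b4: {r}→∅
  live b5: ∅→∅

Conflict graph:
  h↔{i}
  i↔{h,r,x}
  m↔{r,x}
  r↔{i,m,x}
  x↔{i,m,r}

Colouring:
  lower bound: {i,r,x} mutually conflict ⇒ χ ≥ 3
  3-colouring: R0={i,m}  R1={h,r}  R2={x}
  χ = 3

Answer: 3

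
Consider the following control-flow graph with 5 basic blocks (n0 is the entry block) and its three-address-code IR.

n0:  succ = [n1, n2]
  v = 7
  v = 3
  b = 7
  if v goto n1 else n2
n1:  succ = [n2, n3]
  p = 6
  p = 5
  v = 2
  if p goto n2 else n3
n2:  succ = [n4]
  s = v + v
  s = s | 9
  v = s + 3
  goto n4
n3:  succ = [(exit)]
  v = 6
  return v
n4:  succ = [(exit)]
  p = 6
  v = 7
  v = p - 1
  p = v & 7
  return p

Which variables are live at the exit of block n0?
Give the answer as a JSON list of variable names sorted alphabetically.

Per-block:
  n0 def {b,v} use ∅
  n1 def {p,v} use ∅
  n2 def {s,v} use {v}
  n3 def {v} use ∅
  n4 def {p,v} use ∅

Liveness:
  live n0: ∅→{v}
  live n1: ∅→{v}
  live n2: {v}→∅
  live n3: ∅→∅
  live n4: ∅→∅

live-out(n0) = ["v"]

Answer: ["v"]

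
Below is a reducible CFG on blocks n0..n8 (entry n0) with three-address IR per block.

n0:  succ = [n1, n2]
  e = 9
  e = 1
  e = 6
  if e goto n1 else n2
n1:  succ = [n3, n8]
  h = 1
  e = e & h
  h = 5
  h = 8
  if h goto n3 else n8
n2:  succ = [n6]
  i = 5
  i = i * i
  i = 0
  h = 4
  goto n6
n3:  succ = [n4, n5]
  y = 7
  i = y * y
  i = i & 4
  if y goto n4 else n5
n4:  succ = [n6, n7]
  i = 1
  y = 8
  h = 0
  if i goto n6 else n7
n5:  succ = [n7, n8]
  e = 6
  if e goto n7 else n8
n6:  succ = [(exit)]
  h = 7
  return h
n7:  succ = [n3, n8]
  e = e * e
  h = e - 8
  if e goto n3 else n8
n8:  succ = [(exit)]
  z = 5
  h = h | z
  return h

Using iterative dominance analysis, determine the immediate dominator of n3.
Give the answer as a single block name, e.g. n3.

idom tree: n1←n0 n2←n0 n3←n1 n4←n3 n5←n3 n6←n0 n7←n3 n8←n1
Dom∩ at merges:
  n3: preds {n1,n7}: {n0,n1} ∩ {n0,n1,n3,n7} = {n0,n1}; idom=n1
  n6: preds {n2,n4}: {n0,n2} ∩ {n0,n1,n3,n4} = {n0}; idom=n0
  n7: preds {n4,n5}: {n0,n1,n3,n4} ∩ {n0,n1,n3,n5} = {n0,n1,n3}; idom=n3
  n8: preds {n1,n5,n7}: {n0,n1} ∩ {n0,n1,n3,n5} ∩ {n0,n1,n3,n7} = {n0,n1}; idom=n1

idom(n3) = n1

Answer: n1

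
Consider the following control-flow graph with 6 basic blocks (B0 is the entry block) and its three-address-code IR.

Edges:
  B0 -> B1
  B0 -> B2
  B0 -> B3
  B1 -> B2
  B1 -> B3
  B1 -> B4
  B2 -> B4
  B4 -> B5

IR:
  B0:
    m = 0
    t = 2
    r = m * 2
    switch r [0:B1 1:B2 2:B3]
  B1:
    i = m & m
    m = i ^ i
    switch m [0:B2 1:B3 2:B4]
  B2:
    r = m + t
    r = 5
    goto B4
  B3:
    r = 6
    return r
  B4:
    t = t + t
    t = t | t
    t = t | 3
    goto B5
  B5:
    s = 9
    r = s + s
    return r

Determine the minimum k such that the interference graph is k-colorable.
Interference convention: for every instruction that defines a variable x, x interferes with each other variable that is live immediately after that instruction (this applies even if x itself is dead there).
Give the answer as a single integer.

Block summaries:
  B0 def {m,r,t} use ∅
  B1 def {i,m} use {m}
  B2 def {r} use {m,t}
  B3 def {r} use ∅
  B4 def {t} use {t}
  B5 def {r,s} use ∅

Live sets:
  B0 li=∅ lo={m,t}
  B1 li={m,t} lo={m,t}
  B2 li={m,t} lo={t}
  B3 li=∅ lo=∅
  B4 li={t} lo=∅
  B5 li=∅ lo=∅

Interfere edges:
  i↔{t}
  m↔{r,t}
  r↔{m,t}
  s↔∅
  t↔{i,m,r}

Chromatic number:
  {m,r,t} pairwise interfere (3-clique) ⇒ χ ≥ 3
  assign i→r1 m→r1 r→r2 s→r0 t→r0 — no edge inside a register ⇒ χ ≤ 3
  χ = 3

Answer: 3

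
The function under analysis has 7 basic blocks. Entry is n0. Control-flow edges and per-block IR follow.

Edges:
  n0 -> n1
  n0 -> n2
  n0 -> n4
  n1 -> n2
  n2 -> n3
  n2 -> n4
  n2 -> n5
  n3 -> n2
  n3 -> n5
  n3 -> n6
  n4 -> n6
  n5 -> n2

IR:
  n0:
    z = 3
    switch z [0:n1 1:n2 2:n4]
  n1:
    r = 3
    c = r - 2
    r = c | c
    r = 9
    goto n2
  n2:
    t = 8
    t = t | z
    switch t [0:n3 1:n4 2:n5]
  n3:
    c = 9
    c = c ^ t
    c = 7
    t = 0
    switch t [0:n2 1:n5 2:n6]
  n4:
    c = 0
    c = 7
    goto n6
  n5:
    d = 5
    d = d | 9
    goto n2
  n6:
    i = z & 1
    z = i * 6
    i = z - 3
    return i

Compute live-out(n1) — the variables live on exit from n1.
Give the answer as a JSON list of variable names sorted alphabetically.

Answer: ["z"]

Derivation:
Per-block:
  n0 def {z} use ∅
  n1 def {c,r} use ∅
  n2 def {t} use {z}
  n3 def {c,t} use {t}
  n4 def {c} use ∅
  n5 def {d} use ∅
  n6 def {i,z} use {z}

Live sets:
  n0 li=∅ lo={z}
  n1 li={z} lo={z}
  n2 li={z} lo={t,z}
  n3 li={t,z} lo={z}
  n4 li={z} lo={z}
  n5 li={z} lo={z}
  n6 li={z} lo=∅

live-out(n1) = ["z"]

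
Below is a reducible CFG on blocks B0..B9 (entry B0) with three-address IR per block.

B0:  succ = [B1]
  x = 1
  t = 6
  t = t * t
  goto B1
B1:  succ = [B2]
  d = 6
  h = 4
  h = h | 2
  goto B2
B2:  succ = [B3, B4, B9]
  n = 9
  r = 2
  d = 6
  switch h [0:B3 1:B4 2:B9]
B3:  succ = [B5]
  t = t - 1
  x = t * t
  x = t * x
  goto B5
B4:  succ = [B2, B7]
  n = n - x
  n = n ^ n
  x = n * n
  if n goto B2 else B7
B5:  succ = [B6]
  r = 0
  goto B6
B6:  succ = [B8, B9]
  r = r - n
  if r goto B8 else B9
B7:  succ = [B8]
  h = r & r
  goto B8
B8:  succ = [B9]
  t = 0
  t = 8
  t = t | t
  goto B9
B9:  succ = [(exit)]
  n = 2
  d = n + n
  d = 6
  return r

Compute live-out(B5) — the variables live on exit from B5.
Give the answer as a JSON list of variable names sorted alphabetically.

Answer: ["n", "r"]

Derivation:
Per-block:
  B0: {t,x} / ∅
  B1: {d,h} / ∅
  B2: {d,n,r} / {h}
  B3: {t,x} / {t}
  B4: {n,x} / {n,x}
  B5: {r} / ∅
  B6: {r} / {n,r}
  B7: {h} / {r}
  B8: {t} / ∅
  B9: {d,n} / {r}

Backward fixpoint:
  live B0: ∅→{t,x}
  live B1: {t,x}→{h,t,x}
  live B2: {h,t,x}→{h,n,r,t,x}
  live B3: {n,t}→{n}
  live B4: {h,n,r,t,x}→{h,r,t,x}
  live B5: {n}→{n,r}
  live B6: {n,r}→{r}
  live B7: {r}→{r}
  live B8: {r}→{r}
  live B9: {r}→∅

live-out(B5) = ["n", "r"]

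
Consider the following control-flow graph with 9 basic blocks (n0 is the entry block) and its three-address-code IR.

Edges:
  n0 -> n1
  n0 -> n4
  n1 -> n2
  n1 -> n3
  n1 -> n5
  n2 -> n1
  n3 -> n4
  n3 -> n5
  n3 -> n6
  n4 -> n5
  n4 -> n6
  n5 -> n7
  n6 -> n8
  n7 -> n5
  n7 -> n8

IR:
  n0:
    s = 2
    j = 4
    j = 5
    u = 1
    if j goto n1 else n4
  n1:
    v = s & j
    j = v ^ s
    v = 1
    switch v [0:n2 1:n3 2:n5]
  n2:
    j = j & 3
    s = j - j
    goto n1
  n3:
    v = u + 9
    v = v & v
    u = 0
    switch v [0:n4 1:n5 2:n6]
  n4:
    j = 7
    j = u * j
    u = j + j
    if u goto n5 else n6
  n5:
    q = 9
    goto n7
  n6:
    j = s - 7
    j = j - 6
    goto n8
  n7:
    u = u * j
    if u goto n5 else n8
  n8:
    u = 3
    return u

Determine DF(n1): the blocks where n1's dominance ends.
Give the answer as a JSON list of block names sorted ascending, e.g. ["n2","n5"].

idom tree: n1←n0 n2←n1 n3←n1 n4←n0 n5←n0 n6←n0 n7←n5 n8←n0
Dom at joins:
  n1: preds {n0,n2}: {n0} ∩ {n0,n1,n2} = {n0}; idom=n0
  n4: preds {n0,n3}: {n0} ∩ {n0,n1,n3} = {n0}; idom=n0
  n5: preds {n1,n3,n4,n7}: {n0,n1} ∩ {n0,n1,n3} ∩ {n0,n4} ∩ {n0,n5,n7} = {n0}; idom=n0
  n6: preds {n3,n4}: {n0,n1,n3} ∩ {n0,n4} = {n0}; idom=n0
  n8: preds {n6,n7}: {n0,n6} ∩ {n0,n5,n7} = {n0}; idom=n0

DF derivation:
  join n1 pred n0: · stop@n0
  join n1 pred n2: n2→n1 stop@n0
  join n4 pred n0: · stop@n0
  join n4 pred n3: n3→n1 stop@n0
  join n5 pred n1: n1 stop@n0
  join n5 pred n3: n3→n1 stop@n0
  join n5 pred n4: n4 stop@n0
  join n5 pred n7: n7→n5 stop@n0
  join n6 pred n3: n3→n1 stop@n0
  join n6 pred n4: n4 stop@n0
  join n8 pred n6: n6 stop@n0
  join n8 pred n7: n7→n5 stop@n0
  n0: DF=∅
  n1: DF={n1,n4,n5,n6}
  n2: DF={n1}
  n3: DF={n4,n5,n6}
  n4: DF={n5,n6}
  n5: DF={n5,n8}
  n6: DF={n8}
  n7: DF={n5,n8}
  n8: DF=∅

DF(n1) = ["n1", "n4", "n5", "n6"]

Answer: ["n1", "n4", "n5", "n6"]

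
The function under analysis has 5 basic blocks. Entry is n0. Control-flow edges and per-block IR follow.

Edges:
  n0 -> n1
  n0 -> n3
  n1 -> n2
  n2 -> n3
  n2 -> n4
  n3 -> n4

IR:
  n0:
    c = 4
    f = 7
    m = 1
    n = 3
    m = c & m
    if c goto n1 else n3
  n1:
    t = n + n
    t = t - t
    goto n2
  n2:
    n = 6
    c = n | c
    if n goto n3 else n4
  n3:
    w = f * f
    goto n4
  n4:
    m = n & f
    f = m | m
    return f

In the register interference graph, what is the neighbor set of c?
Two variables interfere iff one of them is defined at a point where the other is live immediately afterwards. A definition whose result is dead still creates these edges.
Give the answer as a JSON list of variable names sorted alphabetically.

Answer: ["f", "m", "n", "t"]

Analysis:
Block summaries:
  n0 def {c,f,m,n} use ∅
  n1 def {t} use {n}
  n2 def {c,n} use {c}
  n3 def {w} use {f}
  n4 def {f,m} use {f,n}

Liveness:
  n0 li=∅ lo={c,f,n}
  n1 li={c,f,n} lo={c,f}
  n2 li={c,f} lo={f,n}
  n3 li={f,n} lo={f,n}
  n4 li={f,n} lo=∅

Interference:
  c — {f,m,n,t}
  f — {c,m,n,t,w}
  m — {c,f,n}
  n — {c,f,m,w}
  t — {c,f}
  w — {f,n}

N(c) = ["f", "m", "n", "t"]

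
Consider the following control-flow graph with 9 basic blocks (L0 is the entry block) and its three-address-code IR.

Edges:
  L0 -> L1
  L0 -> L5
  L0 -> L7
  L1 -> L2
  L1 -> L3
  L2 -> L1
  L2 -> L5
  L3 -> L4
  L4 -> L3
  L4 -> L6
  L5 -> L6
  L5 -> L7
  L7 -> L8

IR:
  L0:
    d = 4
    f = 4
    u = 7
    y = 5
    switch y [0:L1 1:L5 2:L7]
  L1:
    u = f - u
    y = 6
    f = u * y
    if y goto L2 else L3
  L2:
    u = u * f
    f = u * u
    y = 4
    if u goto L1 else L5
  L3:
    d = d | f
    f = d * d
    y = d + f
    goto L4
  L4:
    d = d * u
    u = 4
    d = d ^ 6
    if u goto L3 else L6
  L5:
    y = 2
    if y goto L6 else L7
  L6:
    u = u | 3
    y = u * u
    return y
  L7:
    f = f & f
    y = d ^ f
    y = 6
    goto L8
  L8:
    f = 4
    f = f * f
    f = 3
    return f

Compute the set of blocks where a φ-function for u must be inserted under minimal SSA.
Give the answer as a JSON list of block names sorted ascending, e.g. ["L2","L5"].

idom tree: L1←L0 L2←L1 L3←L1 L4←L3 L5←L0 L6←L0 L7←L0 L8←L7
Dom∩ at merges:
  L1: preds {L0,L2}: {L0} ∩ {L0,L1,L2} = {L0}; idom=L0
  L3: preds {L1,L4}: {L0,L1} ∩ {L0,L1,L3,L4} = {L0,L1}; idom=L1
  L5: preds {L0,L2}: {L0} ∩ {L0,L1,L2} = {L0}; idom=L0
  L6: preds {L4,L5}: {L0,L1,L3,L4} ∩ {L0,L5} = {L0}; idom=L0
  L7: preds {L0,L5}: {L0} ∩ {L0,L5} = {L0}; idom=L0

DF derivation:
  join L1 pred L0: · stop@L0
  join L1 pred L2: L2→L1 stop@L0
  join L3 pred L1: · stop@L1
  join L3 pred L4: L4→L3 stop@L1
  join L5 pred L0: · stop@L0
  join L5 pred L2: L2→L1 stop@L0
  join L6 pred L4: L4→L3→L1 stop@L0
  join L6 pred L5: L5 stop@L0
  join L7 pred L0: · stop@L0
  join L7 pred L5: L5 stop@L0
  DF(L0)=∅
  DF(L1)={L1,L5,L6}
  DF(L2)={L1,L5}
  DF(L3)={L3,L6}
  DF(L4)={L3,L6}
  DF(L5)={L6,L7}
  DF(L6)=∅
  DF(L7)=∅
  DF(L8)=∅

φ for u: defs {L0,L1,L2,L4,L6}
  DF⁺ = {L1,L3,L5,L6,L7}

Answer: ["L1", "L3", "L5", "L6", "L7"]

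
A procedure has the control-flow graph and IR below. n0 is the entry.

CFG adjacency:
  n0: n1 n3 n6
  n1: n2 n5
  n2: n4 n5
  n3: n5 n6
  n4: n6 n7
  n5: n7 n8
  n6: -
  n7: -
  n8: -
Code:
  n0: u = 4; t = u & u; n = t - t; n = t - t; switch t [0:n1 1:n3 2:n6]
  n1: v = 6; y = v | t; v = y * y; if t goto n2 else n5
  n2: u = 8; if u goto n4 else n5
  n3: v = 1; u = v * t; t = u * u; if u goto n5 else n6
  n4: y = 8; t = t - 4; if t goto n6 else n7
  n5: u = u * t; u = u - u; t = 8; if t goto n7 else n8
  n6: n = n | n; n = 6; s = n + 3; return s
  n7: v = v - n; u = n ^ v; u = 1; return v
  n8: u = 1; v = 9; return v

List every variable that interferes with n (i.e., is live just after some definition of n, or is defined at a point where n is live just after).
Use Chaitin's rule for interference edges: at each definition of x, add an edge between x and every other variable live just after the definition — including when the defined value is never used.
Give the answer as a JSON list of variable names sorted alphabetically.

Per-block:
  n0: {n,t,u} / ∅
  n1: {v,y} / {t}
  n2: {u} / ∅
  n3: {t,u,v} / {t}
  n4: {t,y} / {t}
  n5: {t,u} / {t,u}
  n6: {n,s} / {n}
  n7: {u,v} / {n,v}
  n8: {u,v} / ∅

Backward fixpoint:
  n0: in=∅ out={n,t,u}
  n1: in={n,t,u} out={n,t,u,v}
  n2: in={n,t,v} out={n,t,u,v}
  n3: in={n,t} out={n,t,u,v}
  n4: in={n,t,v} out={n,v}
  n5: in={n,t,u,v} out={n,v}
  n6: in={n} out=∅
  n7: in={n,v} out=∅
  n8: in=∅ out=∅

Conflict graph:
  n↔{t,u,v,y}
  s↔∅
  t↔{n,u,v,y}
  u↔{n,t,v,y}
  v↔{n,t,u,y}
  y↔{n,t,u,v}

N(n) = ["t", "u", "v", "y"]

Answer: ["t", "u", "v", "y"]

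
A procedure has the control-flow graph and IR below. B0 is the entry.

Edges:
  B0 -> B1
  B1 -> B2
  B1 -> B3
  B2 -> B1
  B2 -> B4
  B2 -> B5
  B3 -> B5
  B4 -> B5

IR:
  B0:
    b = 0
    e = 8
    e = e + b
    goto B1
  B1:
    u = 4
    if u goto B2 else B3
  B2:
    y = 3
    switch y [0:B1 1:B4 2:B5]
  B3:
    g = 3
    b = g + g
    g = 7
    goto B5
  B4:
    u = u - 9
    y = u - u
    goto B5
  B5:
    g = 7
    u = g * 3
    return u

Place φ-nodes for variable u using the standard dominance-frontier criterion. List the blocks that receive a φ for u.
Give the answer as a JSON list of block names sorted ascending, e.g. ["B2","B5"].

Answer: ["B1", "B5"]

Working:
idom tree: B1←B0 B2←B1 B3←B1 B4←B2 B5←B1
Dom at joins:
  B1: preds {B0,B2}: {B0} ∩ {B0,B1,B2} = {B0}; idom=B0
  B5: preds {B2,B3,B4}: {B0,B1,B2} ∩ {B0,B1,B3} ∩ {B0,B1,B2,B4} = {B0,B1}; idom=B1

Frontier:
  B1←B0: walk · to B0
  B1←B2: walk B2→B1 to B0
  B5←B2: walk B2 to B1
  B5←B3: walk B3 to B1
  B5←B4: walk B4→B2 to B1
  B0: DF=∅
  B1: DF={B1}
  B2: DF={B1,B5}
  B3: DF={B5}
  B4: DF={B5}
  B5: DF=∅

φ for u: defs {B1,B4,B5}
  DF⁺ = {B1,B5}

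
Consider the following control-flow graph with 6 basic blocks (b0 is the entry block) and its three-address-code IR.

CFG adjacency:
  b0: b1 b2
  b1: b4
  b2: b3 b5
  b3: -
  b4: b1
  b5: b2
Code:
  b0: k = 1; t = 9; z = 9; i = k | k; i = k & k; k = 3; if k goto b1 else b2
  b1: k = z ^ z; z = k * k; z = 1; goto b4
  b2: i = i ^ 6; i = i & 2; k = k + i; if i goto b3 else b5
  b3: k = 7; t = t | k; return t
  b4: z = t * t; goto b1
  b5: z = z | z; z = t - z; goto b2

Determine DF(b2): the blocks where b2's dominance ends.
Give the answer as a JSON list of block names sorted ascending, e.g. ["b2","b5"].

Answer: ["b2"]

Derivation:
idom tree: b1←b0 b2←b0 b3←b2 b4←b1 b5←b2
Dom at joins:
  b1: preds {b0,b4}: {b0} ∩ {b0,b1,b4} = {b0}; idom=b0
  b2: preds {b0,b5}: {b0} ∩ {b0,b2,b5} = {b0}; idom=b0

DF derivation:
  join b1 pred b0: · stop@b0
  join b1 pred b4: b4→b1 stop@b0
  join b2 pred b0: · stop@b0
  join b2 pred b5: b5→b2 stop@b0
  DF(b0)=∅
  DF(b1)={b1}
  DF(b2)={b2}
  DF(b3)=∅
  DF(b4)={b1}
  DF(b5)={b2}

DF(b2) = ["b2"]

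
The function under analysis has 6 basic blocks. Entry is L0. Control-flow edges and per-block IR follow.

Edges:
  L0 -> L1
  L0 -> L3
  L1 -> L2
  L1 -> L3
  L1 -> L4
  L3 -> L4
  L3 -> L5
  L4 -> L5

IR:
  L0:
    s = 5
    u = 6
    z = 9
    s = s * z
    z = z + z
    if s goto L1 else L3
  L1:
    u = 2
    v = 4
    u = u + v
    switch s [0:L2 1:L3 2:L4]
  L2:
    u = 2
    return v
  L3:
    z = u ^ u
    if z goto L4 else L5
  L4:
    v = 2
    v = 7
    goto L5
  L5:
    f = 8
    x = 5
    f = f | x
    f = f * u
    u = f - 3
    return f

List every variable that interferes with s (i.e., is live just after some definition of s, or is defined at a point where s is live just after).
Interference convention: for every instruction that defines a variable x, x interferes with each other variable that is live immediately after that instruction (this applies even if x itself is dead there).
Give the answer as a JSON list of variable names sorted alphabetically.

Per-block:
  L0: def={s,u,z} ue=∅
  L1: def={u,v} ue={s}
  L2: def={u} ue={v}
  L3: def={z} ue={u}
  L4: def={v} ue=∅
  L5: def={f,u,x} ue={u}

Liveness:
  live L0: ∅→{s,u}
  live L1: {s}→{u,v}
  live L2: {v}→∅
  live L3: {u}→{u}
  live L4: {u}→{u}
  live L5: {u}→∅

Interference:
  f: {u,x}
  s: {u,v,z}
  u: {f,s,v,x,z}
  v: {s,u}
  x: {f,u}
  z: {s,u}

N(s) = ["u", "v", "z"]

Answer: ["u", "v", "z"]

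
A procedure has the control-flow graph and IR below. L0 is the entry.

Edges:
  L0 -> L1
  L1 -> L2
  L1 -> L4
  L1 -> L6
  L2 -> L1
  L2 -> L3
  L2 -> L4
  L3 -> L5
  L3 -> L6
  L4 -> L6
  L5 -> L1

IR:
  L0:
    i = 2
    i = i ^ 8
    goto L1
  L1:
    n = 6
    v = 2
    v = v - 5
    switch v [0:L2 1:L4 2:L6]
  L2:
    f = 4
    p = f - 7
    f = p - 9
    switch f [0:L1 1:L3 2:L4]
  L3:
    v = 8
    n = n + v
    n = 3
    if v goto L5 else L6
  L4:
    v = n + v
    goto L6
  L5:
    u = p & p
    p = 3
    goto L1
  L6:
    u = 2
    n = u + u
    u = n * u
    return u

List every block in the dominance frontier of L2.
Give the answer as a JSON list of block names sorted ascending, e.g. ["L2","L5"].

Answer: ["L1", "L4", "L6"]

Working:
idom tree: L1←L0 L2←L1 L3←L2 L4←L1 L5←L3 L6←L1
Dom∩ at merges:
  L1: preds {L0,L2,L5}: {L0} ∩ {L0,L1,L2} ∩ {L0,L1,L2,L3,L5} = {L0}; idom=L0
  L4: preds {L1,L2}: {L0,L1} ∩ {L0,L1,L2} = {L0,L1}; idom=L1
  L6: preds {L1,L3,L4}: {L0,L1} ∩ {L0,L1,L2,L3} ∩ {L0,L1,L4} = {L0,L1}; idom=L1

DF walk-up:
  join L1 pred L0: · stop@L0
  join L1 pred L2: L2→L1 stop@L0
  join L1 pred L5: L5→L3→L2→L1 stop@L0
  join L4 pred L1: · stop@L1
  join L4 pred L2: L2 stop@L1
  join L6 pred L1: · stop@L1
  join L6 pred L3: L3→L2 stop@L1
  join L6 pred L4: L4 stop@L1
  L0: DF=∅
  L1: DF={L1}
  L2: DF={L1,L4,L6}
  L3: DF={L1,L6}
  L4: DF={L6}
  L5: DF={L1}
  L6: DF=∅

DF(L2) = ["L1", "L4", "L6"]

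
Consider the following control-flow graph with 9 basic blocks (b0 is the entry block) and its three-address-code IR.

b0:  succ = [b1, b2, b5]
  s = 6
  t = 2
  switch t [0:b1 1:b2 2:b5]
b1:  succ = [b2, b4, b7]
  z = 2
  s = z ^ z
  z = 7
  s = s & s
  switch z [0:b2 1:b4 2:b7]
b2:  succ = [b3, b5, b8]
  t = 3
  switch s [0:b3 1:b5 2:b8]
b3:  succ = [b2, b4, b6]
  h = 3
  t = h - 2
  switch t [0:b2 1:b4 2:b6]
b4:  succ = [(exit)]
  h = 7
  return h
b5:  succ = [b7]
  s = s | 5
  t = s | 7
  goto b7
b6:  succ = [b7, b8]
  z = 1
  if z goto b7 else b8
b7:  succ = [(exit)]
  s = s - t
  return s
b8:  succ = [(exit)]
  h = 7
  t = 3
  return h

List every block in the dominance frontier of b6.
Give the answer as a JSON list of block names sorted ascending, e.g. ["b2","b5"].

Answer: ["b7", "b8"]

Working:
idom tree: b1←b0 b2←b0 b3←b2 b4←b0 b5←b0 b6←b3 b7←b0 b8←b2
Join-block Dom:
  b2: preds {b0,b1,b3}: {b0} ∩ {b0,b1} ∩ {b0,b2,b3} = {b0}; idom=b0
  b4: preds {b1,b3}: {b0,b1} ∩ {b0,b2,b3} = {b0}; idom=b0
  b5: preds {b0,b2}: {b0} ∩ {b0,b2} = {b0}; idom=b0
  b7: preds {b1,b5,b6}: {b0,b1} ∩ {b0,b5} ∩ {b0,b2,b3,b6} = {b0}; idom=b0
  b8: preds {b2,b6}: {b0,b2} ∩ {b0,b2,b3,b6} = {b0,b2}; idom=b2

Frontier:
  b2←b0: walk · to b0
  b2←b1: walk b1 to b0
  b2←b3: walk b3→b2 to b0
  b4←b1: walk b1 to b0
  b4←b3: walk b3→b2 to b0
  b5←b0: walk · to b0
  b5←b2: walk b2 to b0
  b7←b1: walk b1 to b0
  b7←b5: walk b5 to b0
  b7←b6: walk b6→b3→b2 to b0
  b8←b2: walk · to b2
  b8←b6: walk b6→b3 to b2
  DF(b0)=∅
  DF(b1)={b2,b4,b7}
  DF(b2)={b2,b4,b5,b7}
  DF(b3)={b2,b4,b7,b8}
  DF(b4)=∅
  DF(b5)={b7}
  DF(b6)={b7,b8}
  DF(b7)=∅
  DF(b8)=∅

DF(b6) = ["b7", "b8"]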